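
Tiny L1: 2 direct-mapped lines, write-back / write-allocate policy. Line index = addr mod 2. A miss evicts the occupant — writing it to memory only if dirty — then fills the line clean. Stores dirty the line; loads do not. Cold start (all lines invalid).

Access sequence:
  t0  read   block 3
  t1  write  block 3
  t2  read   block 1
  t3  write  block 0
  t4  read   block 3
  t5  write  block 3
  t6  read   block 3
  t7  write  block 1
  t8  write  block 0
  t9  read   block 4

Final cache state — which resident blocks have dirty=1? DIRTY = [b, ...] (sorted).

0: R B3 → L1 miss [-]
1: W B3 → L1 hit [D]
2: R B1 → L1 miss wb→B3 [-]
3: W B0 → L0 miss [D]
4: R B3 → L1 miss [-]
5: W B3 → L1 hit [D]
6: R B3 → L1 hit [D]
7: W B1 → L1 miss wb→B3 [D]
8: W B0 → L0 hit [D]
9: R B4 → L0 miss wb→B0 [-]

DIRTY = [1]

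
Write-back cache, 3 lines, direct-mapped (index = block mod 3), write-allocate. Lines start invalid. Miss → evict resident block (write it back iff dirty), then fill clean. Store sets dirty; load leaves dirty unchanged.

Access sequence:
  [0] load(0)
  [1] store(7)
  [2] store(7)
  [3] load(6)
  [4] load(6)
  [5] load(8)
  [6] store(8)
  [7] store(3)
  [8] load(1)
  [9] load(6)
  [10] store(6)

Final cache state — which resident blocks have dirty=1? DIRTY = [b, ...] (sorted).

0: R B0 → L0 miss [-]
1: W B7 → L1 miss [D]
2: W B7 → L1 hit [D]
3: R B6 → L0 miss [-]
4: R B6 → L0 hit [-]
5: R B8 → L2 miss [-]
6: W B8 → L2 hit [D]
7: W B3 → L0 miss [D]
8: R B1 → L1 miss wb→B7 [-]
9: R B6 → L0 miss wb→B3 [-]
10: W B6 → L0 hit [D]

DIRTY = [6, 8]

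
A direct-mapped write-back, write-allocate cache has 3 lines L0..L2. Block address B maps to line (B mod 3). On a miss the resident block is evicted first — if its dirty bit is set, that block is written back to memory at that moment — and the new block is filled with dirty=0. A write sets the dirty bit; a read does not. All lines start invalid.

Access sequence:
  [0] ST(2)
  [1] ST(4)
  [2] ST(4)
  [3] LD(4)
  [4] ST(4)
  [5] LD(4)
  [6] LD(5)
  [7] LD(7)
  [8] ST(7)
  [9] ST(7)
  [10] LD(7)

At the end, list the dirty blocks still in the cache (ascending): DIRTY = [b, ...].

0: W B2 -> L2 miss  d=D]
1: W B4 -> L1 miss  d=D]
2: W B4 -> L1 hit  d=D]
3: R B4 -> L1 hit  d=D]
4: W B4 -> L1 hit  d=D]
5: R B4 -> L1 hit  d=D]
6: R B5 -> L2 miss wb->B2  d=-]
7: R B7 -> L1 miss wb->B4  d=-]
8: W B7 -> L1 hit  d=D]
9: W B7 -> L1 hit  d=D]
10: R B7 -> L1 hit  d=D]

DIRTY = [7]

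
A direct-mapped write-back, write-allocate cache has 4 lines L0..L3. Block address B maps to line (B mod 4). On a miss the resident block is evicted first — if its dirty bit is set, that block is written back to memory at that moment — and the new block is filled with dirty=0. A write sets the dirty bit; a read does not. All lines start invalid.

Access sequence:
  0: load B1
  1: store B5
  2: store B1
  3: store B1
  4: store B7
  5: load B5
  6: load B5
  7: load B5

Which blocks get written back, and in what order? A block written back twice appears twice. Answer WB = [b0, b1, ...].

WB = [5, 1]

0: R B1 → L1 miss [-]
1: W B5 → L1 miss [D]
2: W B1 → L1 miss wb→B5 [D]
3: W B1 → L1 hit [D]
4: W B7 → L3 miss [D]
5: R B5 → L1 miss wb→B1 [-]
6: R B5 → L1 hit [-]
7: R B5 → L1 hit [-]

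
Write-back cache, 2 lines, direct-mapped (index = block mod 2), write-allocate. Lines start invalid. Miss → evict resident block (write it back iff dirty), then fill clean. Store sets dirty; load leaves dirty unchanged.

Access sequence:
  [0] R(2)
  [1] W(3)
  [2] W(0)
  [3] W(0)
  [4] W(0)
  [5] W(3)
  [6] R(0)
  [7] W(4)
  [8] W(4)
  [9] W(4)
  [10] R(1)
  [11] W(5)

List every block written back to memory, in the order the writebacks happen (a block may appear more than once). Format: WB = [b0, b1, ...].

0: R B2 -> L0 miss  d=-]
1: W B3 -> L1 miss  d=D]
2: W B0 -> L0 miss  d=D]
3: W B0 -> L0 hit  d=D]
4: W B0 -> L0 hit  d=D]
5: W B3 -> L1 hit  d=D]
6: R B0 -> L0 hit  d=D]
7: W B4 -> L0 miss wb->B0  d=D]
8: W B4 -> L0 hit  d=D]
9: W B4 -> L0 hit  d=D]
10: R B1 -> L1 miss wb->B3  d=-]
11: W B5 -> L1 miss  d=D]

WB = [0, 3]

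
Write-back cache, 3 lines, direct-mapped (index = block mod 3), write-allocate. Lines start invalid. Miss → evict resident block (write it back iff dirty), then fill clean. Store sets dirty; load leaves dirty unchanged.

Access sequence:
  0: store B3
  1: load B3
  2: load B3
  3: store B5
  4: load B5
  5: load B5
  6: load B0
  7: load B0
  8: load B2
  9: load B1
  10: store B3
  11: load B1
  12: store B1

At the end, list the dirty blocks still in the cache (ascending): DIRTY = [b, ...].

DIRTY = [1, 3]

0: W B3 -> L0 miss  d=D]
1: R B3 -> L0 hit  d=D]
2: R B3 -> L0 hit  d=D]
3: W B5 -> L2 miss  d=D]
4: R B5 -> L2 hit  d=D]
5: R B5 -> L2 hit  d=D]
6: R B0 -> L0 miss wb->B3  d=-]
7: R B0 -> L0 hit  d=-]
8: R B2 -> L2 miss wb->B5  d=-]
9: R B1 -> L1 miss  d=-]
10: W B3 -> L0 miss  d=D]
11: R B1 -> L1 hit  d=-]
12: W B1 -> L1 hit  d=D]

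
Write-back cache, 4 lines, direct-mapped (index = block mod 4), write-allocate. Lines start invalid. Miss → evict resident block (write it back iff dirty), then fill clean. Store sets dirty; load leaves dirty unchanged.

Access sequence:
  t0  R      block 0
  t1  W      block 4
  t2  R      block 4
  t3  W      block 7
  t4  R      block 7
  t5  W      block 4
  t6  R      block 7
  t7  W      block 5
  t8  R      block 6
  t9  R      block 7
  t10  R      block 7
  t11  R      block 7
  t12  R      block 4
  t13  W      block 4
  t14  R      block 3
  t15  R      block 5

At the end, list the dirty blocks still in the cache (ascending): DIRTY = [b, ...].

DIRTY = [4, 5]

  0 | R B0 → L0 miss [-]
  1 | W B4 → L0 miss [D]
  2 | R B4 → L0 hit [D]
  3 | W B7 → L3 miss [D]
  4 | R B7 → L3 hit [D]
  5 | W B4 → L0 hit [D]
  6 | R B7 → L3 hit [D]
  7 | W B5 → L1 miss [D]
  8 | R B6 → L2 miss [-]
  9 | R B7 → L3 hit [D]
  10 | R B7 → L3 hit [D]
  11 | R B7 → L3 hit [D]
  12 | R B4 → L0 hit [D]
  13 | W B4 → L0 hit [D]
  14 | R B3 → L3 miss wb→B7 [-]
  15 | R B5 → L1 hit [D]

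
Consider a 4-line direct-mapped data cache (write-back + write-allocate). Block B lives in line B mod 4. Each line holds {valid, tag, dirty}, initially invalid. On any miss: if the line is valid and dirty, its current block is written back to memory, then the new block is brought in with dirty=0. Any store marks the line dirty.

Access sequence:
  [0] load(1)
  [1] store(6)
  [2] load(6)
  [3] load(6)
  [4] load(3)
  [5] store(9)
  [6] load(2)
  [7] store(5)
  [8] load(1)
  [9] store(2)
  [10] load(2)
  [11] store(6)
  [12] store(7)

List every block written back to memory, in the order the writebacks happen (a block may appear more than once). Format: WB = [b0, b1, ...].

0: R B1 → L1 miss [-]
1: W B6 → L2 miss [D]
2: R B6 → L2 hit [D]
3: R B6 → L2 hit [D]
4: R B3 → L3 miss [-]
5: W B9 → L1 miss [D]
6: R B2 → L2 miss wb→B6 [-]
7: W B5 → L1 miss wb→B9 [D]
8: R B1 → L1 miss wb→B5 [-]
9: W B2 → L2 hit [D]
10: R B2 → L2 hit [D]
11: W B6 → L2 miss wb→B2 [D]
12: W B7 → L3 miss [D]

WB = [6, 9, 5, 2]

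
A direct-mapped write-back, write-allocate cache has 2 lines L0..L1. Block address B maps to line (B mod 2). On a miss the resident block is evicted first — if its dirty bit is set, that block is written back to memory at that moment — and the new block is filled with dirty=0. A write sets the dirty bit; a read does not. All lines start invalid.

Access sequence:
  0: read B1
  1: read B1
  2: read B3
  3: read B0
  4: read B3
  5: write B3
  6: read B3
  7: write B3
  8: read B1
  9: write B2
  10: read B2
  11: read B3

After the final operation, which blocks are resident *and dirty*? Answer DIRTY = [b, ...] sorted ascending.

  0 | R B1 → L1 miss [-]
  1 | R B1 → L1 hit [-]
  2 | R B3 → L1 miss [-]
  3 | R B0 → L0 miss [-]
  4 | R B3 → L1 hit [-]
  5 | W B3 → L1 hit [D]
  6 | R B3 → L1 hit [D]
  7 | W B3 → L1 hit [D]
  8 | R B1 → L1 miss wb→B3 [-]
  9 | W B2 → L0 miss [D]
  10 | R B2 → L0 hit [D]
  11 | R B3 → L1 miss [-]

DIRTY = [2]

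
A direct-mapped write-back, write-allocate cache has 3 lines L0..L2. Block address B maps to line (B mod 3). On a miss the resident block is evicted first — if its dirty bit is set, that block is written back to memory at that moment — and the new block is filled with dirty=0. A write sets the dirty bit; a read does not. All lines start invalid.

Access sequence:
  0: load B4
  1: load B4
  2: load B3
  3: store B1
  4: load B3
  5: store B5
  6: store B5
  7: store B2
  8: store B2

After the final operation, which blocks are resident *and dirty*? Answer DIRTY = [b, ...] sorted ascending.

  0 | R B4 → L1 miss [-]
  1 | R B4 → L1 hit [-]
  2 | R B3 → L0 miss [-]
  3 | W B1 → L1 miss [D]
  4 | R B3 → L0 hit [-]
  5 | W B5 → L2 miss [D]
  6 | W B5 → L2 hit [D]
  7 | W B2 → L2 miss wb→B5 [D]
  8 | W B2 → L2 hit [D]

DIRTY = [1, 2]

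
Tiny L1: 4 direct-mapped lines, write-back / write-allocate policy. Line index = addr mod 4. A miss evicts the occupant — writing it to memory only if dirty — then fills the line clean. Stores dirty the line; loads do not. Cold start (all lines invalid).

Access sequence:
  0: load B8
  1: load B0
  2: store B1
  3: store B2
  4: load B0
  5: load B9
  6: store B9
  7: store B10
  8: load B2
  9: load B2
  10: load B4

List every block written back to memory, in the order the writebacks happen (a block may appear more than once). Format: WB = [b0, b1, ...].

WB = [1, 2, 10]

  0 | R B8 → L0 miss [-]
  1 | R B0 → L0 miss [-]
  2 | W B1 → L1 miss [D]
  3 | W B2 → L2 miss [D]
  4 | R B0 → L0 hit [-]
  5 | R B9 → L1 miss wb→B1 [-]
  6 | W B9 → L1 hit [D]
  7 | W B10 → L2 miss wb→B2 [D]
  8 | R B2 → L2 miss wb→B10 [-]
  9 | R B2 → L2 hit [-]
  10 | R B4 → L0 miss [-]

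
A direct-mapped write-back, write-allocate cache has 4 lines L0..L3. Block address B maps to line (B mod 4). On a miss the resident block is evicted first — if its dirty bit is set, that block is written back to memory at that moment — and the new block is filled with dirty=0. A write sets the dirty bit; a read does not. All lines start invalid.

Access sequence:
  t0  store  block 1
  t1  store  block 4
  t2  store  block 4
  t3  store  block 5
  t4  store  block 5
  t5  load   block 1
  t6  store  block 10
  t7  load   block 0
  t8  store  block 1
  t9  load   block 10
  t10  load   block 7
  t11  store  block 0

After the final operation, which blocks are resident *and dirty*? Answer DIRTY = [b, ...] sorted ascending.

  0 | W B1 → L1 miss [D]
  1 | W B4 → L0 miss [D]
  2 | W B4 → L0 hit [D]
  3 | W B5 → L1 miss wb→B1 [D]
  4 | W B5 → L1 hit [D]
  5 | R B1 → L1 miss wb→B5 [-]
  6 | W B10 → L2 miss [D]
  7 | R B0 → L0 miss wb→B4 [-]
  8 | W B1 → L1 hit [D]
  9 | R B10 → L2 hit [D]
  10 | R B7 → L3 miss [-]
  11 | W B0 → L0 hit [D]

DIRTY = [0, 1, 10]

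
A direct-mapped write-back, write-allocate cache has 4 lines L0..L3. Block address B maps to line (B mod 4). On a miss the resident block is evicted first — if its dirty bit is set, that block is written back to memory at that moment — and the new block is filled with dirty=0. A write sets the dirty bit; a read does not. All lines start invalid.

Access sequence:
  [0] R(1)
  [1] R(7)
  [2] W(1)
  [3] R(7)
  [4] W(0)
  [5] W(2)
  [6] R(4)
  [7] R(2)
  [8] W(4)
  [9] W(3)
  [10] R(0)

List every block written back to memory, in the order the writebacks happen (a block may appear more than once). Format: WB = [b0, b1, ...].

WB = [0, 4]

0: R B1 -> L1 miss  d=-]
1: R B7 -> L3 miss  d=-]
2: W B1 -> L1 hit  d=D]
3: R B7 -> L3 hit  d=-]
4: W B0 -> L0 miss  d=D]
5: W B2 -> L2 miss  d=D]
6: R B4 -> L0 miss wb->B0  d=-]
7: R B2 -> L2 hit  d=D]
8: W B4 -> L0 hit  d=D]
9: W B3 -> L3 miss  d=D]
10: R B0 -> L0 miss wb->B4  d=-]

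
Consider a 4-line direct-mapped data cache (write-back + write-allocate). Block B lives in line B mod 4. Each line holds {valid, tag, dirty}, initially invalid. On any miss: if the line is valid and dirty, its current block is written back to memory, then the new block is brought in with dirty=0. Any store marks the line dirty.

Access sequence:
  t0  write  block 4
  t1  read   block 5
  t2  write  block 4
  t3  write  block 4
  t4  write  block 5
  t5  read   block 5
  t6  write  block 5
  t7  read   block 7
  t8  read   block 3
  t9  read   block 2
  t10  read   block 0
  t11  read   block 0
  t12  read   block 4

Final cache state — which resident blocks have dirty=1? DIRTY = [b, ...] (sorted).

DIRTY = [5]

0: W B4 → L0 miss [D]
1: R B5 → L1 miss [-]
2: W B4 → L0 hit [D]
3: W B4 → L0 hit [D]
4: W B5 → L1 hit [D]
5: R B5 → L1 hit [D]
6: W B5 → L1 hit [D]
7: R B7 → L3 miss [-]
8: R B3 → L3 miss [-]
9: R B2 → L2 miss [-]
10: R B0 → L0 miss wb→B4 [-]
11: R B0 → L0 hit [-]
12: R B4 → L0 miss [-]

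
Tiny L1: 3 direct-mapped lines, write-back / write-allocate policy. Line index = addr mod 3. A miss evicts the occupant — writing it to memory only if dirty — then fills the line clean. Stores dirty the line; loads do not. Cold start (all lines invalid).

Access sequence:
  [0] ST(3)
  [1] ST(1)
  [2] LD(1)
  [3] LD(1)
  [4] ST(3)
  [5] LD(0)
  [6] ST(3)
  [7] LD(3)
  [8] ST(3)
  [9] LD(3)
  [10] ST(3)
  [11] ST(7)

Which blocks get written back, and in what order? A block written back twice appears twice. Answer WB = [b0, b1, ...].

WB = [3, 1]

0: W B3 -> L0 miss  d=D]
1: W B1 -> L1 miss  d=D]
2: R B1 -> L1 hit  d=D]
3: R B1 -> L1 hit  d=D]
4: W B3 -> L0 hit  d=D]
5: R B0 -> L0 miss wb->B3  d=-]
6: W B3 -> L0 miss  d=D]
7: R B3 -> L0 hit  d=D]
8: W B3 -> L0 hit  d=D]
9: R B3 -> L0 hit  d=D]
10: W B3 -> L0 hit  d=D]
11: W B7 -> L1 miss wb->B1  d=D]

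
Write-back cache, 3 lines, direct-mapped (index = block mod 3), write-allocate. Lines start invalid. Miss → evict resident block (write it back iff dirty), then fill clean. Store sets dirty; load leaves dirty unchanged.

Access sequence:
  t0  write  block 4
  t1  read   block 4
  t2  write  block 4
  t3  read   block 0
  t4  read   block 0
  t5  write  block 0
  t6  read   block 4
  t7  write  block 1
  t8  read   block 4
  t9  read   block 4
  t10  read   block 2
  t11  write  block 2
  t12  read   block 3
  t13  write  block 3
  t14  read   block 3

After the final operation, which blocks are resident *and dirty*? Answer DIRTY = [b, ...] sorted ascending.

0: W B4 → L1 miss [D]
1: R B4 → L1 hit [D]
2: W B4 → L1 hit [D]
3: R B0 → L0 miss [-]
4: R B0 → L0 hit [-]
5: W B0 → L0 hit [D]
6: R B4 → L1 hit [D]
7: W B1 → L1 miss wb→B4 [D]
8: R B4 → L1 miss wb→B1 [-]
9: R B4 → L1 hit [-]
10: R B2 → L2 miss [-]
11: W B2 → L2 hit [D]
12: R B3 → L0 miss wb→B0 [-]
13: W B3 → L0 hit [D]
14: R B3 → L0 hit [D]

DIRTY = [2, 3]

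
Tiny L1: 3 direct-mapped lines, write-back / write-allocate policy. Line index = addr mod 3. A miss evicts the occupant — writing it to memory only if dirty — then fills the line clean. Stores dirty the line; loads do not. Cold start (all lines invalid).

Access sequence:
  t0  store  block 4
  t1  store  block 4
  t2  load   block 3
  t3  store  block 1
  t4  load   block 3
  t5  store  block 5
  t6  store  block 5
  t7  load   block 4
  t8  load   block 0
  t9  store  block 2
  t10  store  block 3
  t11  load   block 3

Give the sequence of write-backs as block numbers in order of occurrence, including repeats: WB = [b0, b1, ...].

0: W B4 → L1 miss [D]
1: W B4 → L1 hit [D]
2: R B3 → L0 miss [-]
3: W B1 → L1 miss wb→B4 [D]
4: R B3 → L0 hit [-]
5: W B5 → L2 miss [D]
6: W B5 → L2 hit [D]
7: R B4 → L1 miss wb→B1 [-]
8: R B0 → L0 miss [-]
9: W B2 → L2 miss wb→B5 [D]
10: W B3 → L0 miss [D]
11: R B3 → L0 hit [D]

WB = [4, 1, 5]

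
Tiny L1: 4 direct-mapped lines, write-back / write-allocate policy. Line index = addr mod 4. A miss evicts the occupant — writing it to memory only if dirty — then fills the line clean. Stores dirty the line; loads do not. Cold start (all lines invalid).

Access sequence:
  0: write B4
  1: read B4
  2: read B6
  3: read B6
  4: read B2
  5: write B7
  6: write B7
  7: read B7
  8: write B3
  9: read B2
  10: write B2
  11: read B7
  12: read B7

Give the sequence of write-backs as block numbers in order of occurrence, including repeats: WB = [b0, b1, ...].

WB = [7, 3]

  0 | W B4 → L0 miss [D]
  1 | R B4 → L0 hit [D]
  2 | R B6 → L2 miss [-]
  3 | R B6 → L2 hit [-]
  4 | R B2 → L2 miss [-]
  5 | W B7 → L3 miss [D]
  6 | W B7 → L3 hit [D]
  7 | R B7 → L3 hit [D]
  8 | W B3 → L3 miss wb→B7 [D]
  9 | R B2 → L2 hit [-]
  10 | W B2 → L2 hit [D]
  11 | R B7 → L3 miss wb→B3 [-]
  12 | R B7 → L3 hit [-]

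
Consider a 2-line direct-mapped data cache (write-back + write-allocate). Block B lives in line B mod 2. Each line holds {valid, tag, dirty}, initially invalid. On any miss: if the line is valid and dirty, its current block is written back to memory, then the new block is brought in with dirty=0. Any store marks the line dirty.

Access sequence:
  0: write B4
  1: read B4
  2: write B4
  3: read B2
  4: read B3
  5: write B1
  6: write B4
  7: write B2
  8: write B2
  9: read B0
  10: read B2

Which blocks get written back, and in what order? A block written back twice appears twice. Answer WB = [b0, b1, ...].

0: W B4 → L0 miss [D]
1: R B4 → L0 hit [D]
2: W B4 → L0 hit [D]
3: R B2 → L0 miss wb→B4 [-]
4: R B3 → L1 miss [-]
5: W B1 → L1 miss [D]
6: W B4 → L0 miss [D]
7: W B2 → L0 miss wb→B4 [D]
8: W B2 → L0 hit [D]
9: R B0 → L0 miss wb→B2 [-]
10: R B2 → L0 miss [-]

WB = [4, 4, 2]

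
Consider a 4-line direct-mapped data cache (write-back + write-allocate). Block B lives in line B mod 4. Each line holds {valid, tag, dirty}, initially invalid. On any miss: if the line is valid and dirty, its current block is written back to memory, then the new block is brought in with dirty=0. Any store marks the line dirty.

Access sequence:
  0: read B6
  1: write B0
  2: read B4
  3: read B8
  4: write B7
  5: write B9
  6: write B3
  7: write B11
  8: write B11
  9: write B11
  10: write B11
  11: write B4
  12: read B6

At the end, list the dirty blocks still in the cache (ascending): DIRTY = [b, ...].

0: R B6 -> L2 miss  d=-]
1: W B0 -> L0 miss  d=D]
2: R B4 -> L0 miss wb->B0  d=-]
3: R B8 -> L0 miss  d=-]
4: W B7 -> L3 miss  d=D]
5: W B9 -> L1 miss  d=D]
6: W B3 -> L3 miss wb->B7  d=D]
7: W B11 -> L3 miss wb->B3  d=D]
8: W B11 -> L3 hit  d=D]
9: W B11 -> L3 hit  d=D]
10: W B11 -> L3 hit  d=D]
11: W B4 -> L0 miss  d=D]
12: R B6 -> L2 hit  d=-]

DIRTY = [4, 9, 11]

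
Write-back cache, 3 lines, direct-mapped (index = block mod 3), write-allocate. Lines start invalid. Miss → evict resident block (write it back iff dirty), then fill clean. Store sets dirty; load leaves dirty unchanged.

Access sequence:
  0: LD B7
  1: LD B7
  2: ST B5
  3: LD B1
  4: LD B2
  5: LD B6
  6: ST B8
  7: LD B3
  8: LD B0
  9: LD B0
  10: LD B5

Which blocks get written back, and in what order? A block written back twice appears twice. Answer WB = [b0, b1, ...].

  0 | R B7 → L1 miss [-]
  1 | R B7 → L1 hit [-]
  2 | W B5 → L2 miss [D]
  3 | R B1 → L1 miss [-]
  4 | R B2 → L2 miss wb→B5 [-]
  5 | R B6 → L0 miss [-]
  6 | W B8 → L2 miss [D]
  7 | R B3 → L0 miss [-]
  8 | R B0 → L0 miss [-]
  9 | R B0 → L0 hit [-]
  10 | R B5 → L2 miss wb→B8 [-]

WB = [5, 8]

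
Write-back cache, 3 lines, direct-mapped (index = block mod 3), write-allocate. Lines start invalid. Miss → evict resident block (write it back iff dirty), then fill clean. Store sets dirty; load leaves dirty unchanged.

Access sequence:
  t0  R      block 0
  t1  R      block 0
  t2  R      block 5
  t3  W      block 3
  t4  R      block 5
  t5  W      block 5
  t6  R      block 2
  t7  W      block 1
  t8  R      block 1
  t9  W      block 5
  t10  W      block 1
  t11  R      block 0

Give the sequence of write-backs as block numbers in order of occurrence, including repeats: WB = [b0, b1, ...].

0: R B0 -> L0 miss  d=-]
1: R B0 -> L0 hit  d=-]
2: R B5 -> L2 miss  d=-]
3: W B3 -> L0 miss  d=D]
4: R B5 -> L2 hit  d=-]
5: W B5 -> L2 hit  d=D]
6: R B2 -> L2 miss wb->B5  d=-]
7: W B1 -> L1 miss  d=D]
8: R B1 -> L1 hit  d=D]
9: W B5 -> L2 miss  d=D]
10: W B1 -> L1 hit  d=D]
11: R B0 -> L0 miss wb->B3  d=-]

WB = [5, 3]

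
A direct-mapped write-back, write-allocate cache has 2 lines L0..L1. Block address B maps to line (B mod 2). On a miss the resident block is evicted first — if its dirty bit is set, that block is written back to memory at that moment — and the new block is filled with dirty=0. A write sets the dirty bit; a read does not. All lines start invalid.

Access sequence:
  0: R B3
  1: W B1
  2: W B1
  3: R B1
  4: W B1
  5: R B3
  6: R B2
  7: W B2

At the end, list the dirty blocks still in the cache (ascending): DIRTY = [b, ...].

0: R B3 -> L1 miss  d=-]
1: W B1 -> L1 miss  d=D]
2: W B1 -> L1 hit  d=D]
3: R B1 -> L1 hit  d=D]
4: W B1 -> L1 hit  d=D]
5: R B3 -> L1 miss wb->B1  d=-]
6: R B2 -> L0 miss  d=-]
7: W B2 -> L0 hit  d=D]

DIRTY = [2]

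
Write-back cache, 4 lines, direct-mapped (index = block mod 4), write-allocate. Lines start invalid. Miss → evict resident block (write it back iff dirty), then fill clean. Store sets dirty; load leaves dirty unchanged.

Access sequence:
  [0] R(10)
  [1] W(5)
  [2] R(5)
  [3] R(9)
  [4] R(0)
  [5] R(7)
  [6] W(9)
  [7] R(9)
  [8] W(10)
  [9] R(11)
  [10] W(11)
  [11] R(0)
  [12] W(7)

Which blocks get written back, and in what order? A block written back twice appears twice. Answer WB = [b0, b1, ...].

WB = [5, 11]

  0 | R B10 → L2 miss [-]
  1 | W B5 → L1 miss [D]
  2 | R B5 → L1 hit [D]
  3 | R B9 → L1 miss wb→B5 [-]
  4 | R B0 → L0 miss [-]
  5 | R B7 → L3 miss [-]
  6 | W B9 → L1 hit [D]
  7 | R B9 → L1 hit [D]
  8 | W B10 → L2 hit [D]
  9 | R B11 → L3 miss [-]
  10 | W B11 → L3 hit [D]
  11 | R B0 → L0 hit [-]
  12 | W B7 → L3 miss wb→B11 [D]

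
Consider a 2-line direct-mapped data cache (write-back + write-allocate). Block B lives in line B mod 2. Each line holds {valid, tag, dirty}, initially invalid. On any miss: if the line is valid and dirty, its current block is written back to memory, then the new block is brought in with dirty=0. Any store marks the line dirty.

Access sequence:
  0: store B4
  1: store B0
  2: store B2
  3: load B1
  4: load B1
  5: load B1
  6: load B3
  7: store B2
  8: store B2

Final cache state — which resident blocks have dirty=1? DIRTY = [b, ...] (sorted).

DIRTY = [2]

  0 | W B4 → L0 miss [D]
  1 | W B0 → L0 miss wb→B4 [D]
  2 | W B2 → L0 miss wb→B0 [D]
  3 | R B1 → L1 miss [-]
  4 | R B1 → L1 hit [-]
  5 | R B1 → L1 hit [-]
  6 | R B3 → L1 miss [-]
  7 | W B2 → L0 hit [D]
  8 | W B2 → L0 hit [D]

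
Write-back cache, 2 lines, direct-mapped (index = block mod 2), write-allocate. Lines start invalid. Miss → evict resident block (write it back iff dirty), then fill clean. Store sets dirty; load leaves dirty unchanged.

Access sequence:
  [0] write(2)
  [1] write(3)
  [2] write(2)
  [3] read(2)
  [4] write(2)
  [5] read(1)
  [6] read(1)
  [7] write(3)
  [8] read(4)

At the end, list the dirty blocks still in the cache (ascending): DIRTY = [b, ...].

  0 | W B2 → L0 miss [D]
  1 | W B3 → L1 miss [D]
  2 | W B2 → L0 hit [D]
  3 | R B2 → L0 hit [D]
  4 | W B2 → L0 hit [D]
  5 | R B1 → L1 miss wb→B3 [-]
  6 | R B1 → L1 hit [-]
  7 | W B3 → L1 miss [D]
  8 | R B4 → L0 miss wb→B2 [-]

DIRTY = [3]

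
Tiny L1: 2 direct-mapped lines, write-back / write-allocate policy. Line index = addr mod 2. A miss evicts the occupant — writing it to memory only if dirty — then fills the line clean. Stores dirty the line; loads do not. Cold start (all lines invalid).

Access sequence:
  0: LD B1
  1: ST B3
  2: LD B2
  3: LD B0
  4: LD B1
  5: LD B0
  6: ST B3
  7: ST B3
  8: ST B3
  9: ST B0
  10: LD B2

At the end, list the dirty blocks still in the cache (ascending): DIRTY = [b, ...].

DIRTY = [3]

0: R B1 -> L1 miss  d=-]
1: W B3 -> L1 miss  d=D]
2: R B2 -> L0 miss  d=-]
3: R B0 -> L0 miss  d=-]
4: R B1 -> L1 miss wb->B3  d=-]
5: R B0 -> L0 hit  d=-]
6: W B3 -> L1 miss  d=D]
7: W B3 -> L1 hit  d=D]
8: W B3 -> L1 hit  d=D]
9: W B0 -> L0 hit  d=D]
10: R B2 -> L0 miss wb->B0  d=-]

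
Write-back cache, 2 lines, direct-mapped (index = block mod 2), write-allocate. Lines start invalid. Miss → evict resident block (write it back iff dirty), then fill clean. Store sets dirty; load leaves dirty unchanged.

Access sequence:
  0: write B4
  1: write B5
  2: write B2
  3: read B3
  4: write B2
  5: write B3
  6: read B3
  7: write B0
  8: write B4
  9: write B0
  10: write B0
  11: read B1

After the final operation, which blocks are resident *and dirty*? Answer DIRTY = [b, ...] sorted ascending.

0: W B4 -> L0 miss  d=D]
1: W B5 -> L1 miss  d=D]
2: W B2 -> L0 miss wb->B4  d=D]
3: R B3 -> L1 miss wb->B5  d=-]
4: W B2 -> L0 hit  d=D]
5: W B3 -> L1 hit  d=D]
6: R B3 -> L1 hit  d=D]
7: W B0 -> L0 miss wb->B2  d=D]
8: W B4 -> L0 miss wb->B0  d=D]
9: W B0 -> L0 miss wb->B4  d=D]
10: W B0 -> L0 hit  d=D]
11: R B1 -> L1 miss wb->B3  d=-]

DIRTY = [0]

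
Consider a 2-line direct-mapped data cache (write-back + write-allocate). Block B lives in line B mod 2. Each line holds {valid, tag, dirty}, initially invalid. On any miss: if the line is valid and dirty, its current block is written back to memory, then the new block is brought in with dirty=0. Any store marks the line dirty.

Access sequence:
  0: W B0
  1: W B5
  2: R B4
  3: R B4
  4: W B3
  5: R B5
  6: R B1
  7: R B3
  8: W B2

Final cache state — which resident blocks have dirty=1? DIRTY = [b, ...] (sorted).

DIRTY = [2]

0: W B0 → L0 miss [D]
1: W B5 → L1 miss [D]
2: R B4 → L0 miss wb→B0 [-]
3: R B4 → L0 hit [-]
4: W B3 → L1 miss wb→B5 [D]
5: R B5 → L1 miss wb→B3 [-]
6: R B1 → L1 miss [-]
7: R B3 → L1 miss [-]
8: W B2 → L0 miss [D]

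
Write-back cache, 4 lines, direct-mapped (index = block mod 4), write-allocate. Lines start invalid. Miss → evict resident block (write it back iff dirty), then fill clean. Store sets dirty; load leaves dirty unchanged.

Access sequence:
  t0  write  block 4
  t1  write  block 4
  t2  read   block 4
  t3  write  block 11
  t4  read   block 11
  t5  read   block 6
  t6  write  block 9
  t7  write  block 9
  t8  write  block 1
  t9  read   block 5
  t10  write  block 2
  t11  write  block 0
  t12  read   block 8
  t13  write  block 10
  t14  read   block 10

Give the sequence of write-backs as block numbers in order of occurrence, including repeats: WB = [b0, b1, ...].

0: W B4 -> L0 miss  d=D]
1: W B4 -> L0 hit  d=D]
2: R B4 -> L0 hit  d=D]
3: W B11 -> L3 miss  d=D]
4: R B11 -> L3 hit  d=D]
5: R B6 -> L2 miss  d=-]
6: W B9 -> L1 miss  d=D]
7: W B9 -> L1 hit  d=D]
8: W B1 -> L1 miss wb->B9  d=D]
9: R B5 -> L1 miss wb->B1  d=-]
10: W B2 -> L2 miss  d=D]
11: W B0 -> L0 miss wb->B4  d=D]
12: R B8 -> L0 miss wb->B0  d=-]
13: W B10 -> L2 miss wb->B2  d=D]
14: R B10 -> L2 hit  d=D]

WB = [9, 1, 4, 0, 2]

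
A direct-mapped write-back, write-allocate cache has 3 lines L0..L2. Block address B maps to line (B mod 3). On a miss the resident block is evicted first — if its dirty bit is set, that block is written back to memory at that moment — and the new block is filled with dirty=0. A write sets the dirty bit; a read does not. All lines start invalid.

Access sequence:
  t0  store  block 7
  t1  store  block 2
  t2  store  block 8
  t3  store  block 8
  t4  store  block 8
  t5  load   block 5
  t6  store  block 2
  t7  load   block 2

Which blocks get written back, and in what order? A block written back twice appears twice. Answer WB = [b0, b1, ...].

  0 | W B7 → L1 miss [D]
  1 | W B2 → L2 miss [D]
  2 | W B8 → L2 miss wb→B2 [D]
  3 | W B8 → L2 hit [D]
  4 | W B8 → L2 hit [D]
  5 | R B5 → L2 miss wb→B8 [-]
  6 | W B2 → L2 miss [D]
  7 | R B2 → L2 hit [D]

WB = [2, 8]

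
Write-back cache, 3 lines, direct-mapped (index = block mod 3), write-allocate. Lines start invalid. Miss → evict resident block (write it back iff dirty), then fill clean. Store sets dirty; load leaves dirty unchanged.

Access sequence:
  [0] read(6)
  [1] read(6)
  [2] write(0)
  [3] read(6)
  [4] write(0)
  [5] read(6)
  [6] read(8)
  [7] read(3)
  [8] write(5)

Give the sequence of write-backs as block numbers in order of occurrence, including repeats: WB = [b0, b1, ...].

WB = [0, 0]

  0 | R B6 → L0 miss [-]
  1 | R B6 → L0 hit [-]
  2 | W B0 → L0 miss [D]
  3 | R B6 → L0 miss wb→B0 [-]
  4 | W B0 → L0 miss [D]
  5 | R B6 → L0 miss wb→B0 [-]
  6 | R B8 → L2 miss [-]
  7 | R B3 → L0 miss [-]
  8 | W B5 → L2 miss [D]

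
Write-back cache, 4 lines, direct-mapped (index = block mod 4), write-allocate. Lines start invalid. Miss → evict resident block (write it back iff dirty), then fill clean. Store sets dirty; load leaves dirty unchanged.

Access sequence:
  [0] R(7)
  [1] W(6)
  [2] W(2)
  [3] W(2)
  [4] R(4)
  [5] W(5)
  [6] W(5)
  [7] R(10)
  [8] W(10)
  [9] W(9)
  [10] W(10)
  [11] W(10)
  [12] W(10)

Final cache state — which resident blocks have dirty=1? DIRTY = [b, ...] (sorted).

0: R B7 -> L3 miss  d=-]
1: W B6 -> L2 miss  d=D]
2: W B2 -> L2 miss wb->B6  d=D]
3: W B2 -> L2 hit  d=D]
4: R B4 -> L0 miss  d=-]
5: W B5 -> L1 miss  d=D]
6: W B5 -> L1 hit  d=D]
7: R B10 -> L2 miss wb->B2  d=-]
8: W B10 -> L2 hit  d=D]
9: W B9 -> L1 miss wb->B5  d=D]
10: W B10 -> L2 hit  d=D]
11: W B10 -> L2 hit  d=D]
12: W B10 -> L2 hit  d=D]

DIRTY = [9, 10]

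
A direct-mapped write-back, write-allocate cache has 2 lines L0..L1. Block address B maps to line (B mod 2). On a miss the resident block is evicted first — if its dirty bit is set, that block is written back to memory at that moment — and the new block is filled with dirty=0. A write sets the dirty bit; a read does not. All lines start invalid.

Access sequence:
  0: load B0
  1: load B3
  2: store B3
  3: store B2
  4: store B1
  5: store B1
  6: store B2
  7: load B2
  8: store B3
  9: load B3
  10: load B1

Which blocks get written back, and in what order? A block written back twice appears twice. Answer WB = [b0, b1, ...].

WB = [3, 1, 3]

  0 | R B0 → L0 miss [-]
  1 | R B3 → L1 miss [-]
  2 | W B3 → L1 hit [D]
  3 | W B2 → L0 miss [D]
  4 | W B1 → L1 miss wb→B3 [D]
  5 | W B1 → L1 hit [D]
  6 | W B2 → L0 hit [D]
  7 | R B2 → L0 hit [D]
  8 | W B3 → L1 miss wb→B1 [D]
  9 | R B3 → L1 hit [D]
  10 | R B1 → L1 miss wb→B3 [-]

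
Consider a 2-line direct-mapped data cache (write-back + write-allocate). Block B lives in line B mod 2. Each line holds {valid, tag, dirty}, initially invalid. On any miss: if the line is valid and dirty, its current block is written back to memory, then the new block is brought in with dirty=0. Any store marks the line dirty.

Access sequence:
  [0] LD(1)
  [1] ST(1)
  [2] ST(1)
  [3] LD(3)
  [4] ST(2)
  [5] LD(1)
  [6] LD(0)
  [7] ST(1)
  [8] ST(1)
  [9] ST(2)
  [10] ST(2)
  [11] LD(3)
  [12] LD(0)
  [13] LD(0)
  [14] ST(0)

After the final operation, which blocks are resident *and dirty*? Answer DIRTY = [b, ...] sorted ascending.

  0 | R B1 → L1 miss [-]
  1 | W B1 → L1 hit [D]
  2 | W B1 → L1 hit [D]
  3 | R B3 → L1 miss wb→B1 [-]
  4 | W B2 → L0 miss [D]
  5 | R B1 → L1 miss [-]
  6 | R B0 → L0 miss wb→B2 [-]
  7 | W B1 → L1 hit [D]
  8 | W B1 → L1 hit [D]
  9 | W B2 → L0 miss [D]
  10 | W B2 → L0 hit [D]
  11 | R B3 → L1 miss wb→B1 [-]
  12 | R B0 → L0 miss wb→B2 [-]
  13 | R B0 → L0 hit [-]
  14 | W B0 → L0 hit [D]

DIRTY = [0]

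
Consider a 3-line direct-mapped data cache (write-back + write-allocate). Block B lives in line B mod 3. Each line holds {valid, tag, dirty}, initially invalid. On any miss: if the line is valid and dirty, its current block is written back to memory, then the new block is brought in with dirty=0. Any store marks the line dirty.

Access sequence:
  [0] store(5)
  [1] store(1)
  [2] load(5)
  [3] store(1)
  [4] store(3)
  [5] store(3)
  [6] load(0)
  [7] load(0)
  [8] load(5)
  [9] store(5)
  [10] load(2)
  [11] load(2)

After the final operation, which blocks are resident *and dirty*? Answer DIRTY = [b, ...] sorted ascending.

0: W B5 -> L2 miss  d=D]
1: W B1 -> L1 miss  d=D]
2: R B5 -> L2 hit  d=D]
3: W B1 -> L1 hit  d=D]
4: W B3 -> L0 miss  d=D]
5: W B3 -> L0 hit  d=D]
6: R B0 -> L0 miss wb->B3  d=-]
7: R B0 -> L0 hit  d=-]
8: R B5 -> L2 hit  d=D]
9: W B5 -> L2 hit  d=D]
10: R B2 -> L2 miss wb->B5  d=-]
11: R B2 -> L2 hit  d=-]

DIRTY = [1]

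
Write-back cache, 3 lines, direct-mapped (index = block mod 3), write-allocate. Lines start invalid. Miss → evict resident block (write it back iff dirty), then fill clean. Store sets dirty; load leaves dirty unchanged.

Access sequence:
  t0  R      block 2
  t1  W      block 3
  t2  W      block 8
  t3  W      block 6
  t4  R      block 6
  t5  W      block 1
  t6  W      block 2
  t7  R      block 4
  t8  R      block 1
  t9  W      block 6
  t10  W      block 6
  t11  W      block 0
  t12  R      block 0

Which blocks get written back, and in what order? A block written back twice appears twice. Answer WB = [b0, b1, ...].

WB = [3, 8, 1, 6]

0: R B2 → L2 miss [-]
1: W B3 → L0 miss [D]
2: W B8 → L2 miss [D]
3: W B6 → L0 miss wb→B3 [D]
4: R B6 → L0 hit [D]
5: W B1 → L1 miss [D]
6: W B2 → L2 miss wb→B8 [D]
7: R B4 → L1 miss wb→B1 [-]
8: R B1 → L1 miss [-]
9: W B6 → L0 hit [D]
10: W B6 → L0 hit [D]
11: W B0 → L0 miss wb→B6 [D]
12: R B0 → L0 hit [D]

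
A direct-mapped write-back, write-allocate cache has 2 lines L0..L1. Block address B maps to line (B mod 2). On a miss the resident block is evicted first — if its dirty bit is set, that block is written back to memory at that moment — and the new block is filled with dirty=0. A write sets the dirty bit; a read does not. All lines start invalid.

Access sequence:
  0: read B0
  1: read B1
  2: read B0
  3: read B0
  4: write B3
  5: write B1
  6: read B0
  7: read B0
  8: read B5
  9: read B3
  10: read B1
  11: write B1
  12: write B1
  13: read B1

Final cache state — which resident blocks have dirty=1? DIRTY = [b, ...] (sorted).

0: R B0 -> L0 miss  d=-]
1: R B1 -> L1 miss  d=-]
2: R B0 -> L0 hit  d=-]
3: R B0 -> L0 hit  d=-]
4: W B3 -> L1 miss  d=D]
5: W B1 -> L1 miss wb->B3  d=D]
6: R B0 -> L0 hit  d=-]
7: R B0 -> L0 hit  d=-]
8: R B5 -> L1 miss wb->B1  d=-]
9: R B3 -> L1 miss  d=-]
10: R B1 -> L1 miss  d=-]
11: W B1 -> L1 hit  d=D]
12: W B1 -> L1 hit  d=D]
13: R B1 -> L1 hit  d=D]

DIRTY = [1]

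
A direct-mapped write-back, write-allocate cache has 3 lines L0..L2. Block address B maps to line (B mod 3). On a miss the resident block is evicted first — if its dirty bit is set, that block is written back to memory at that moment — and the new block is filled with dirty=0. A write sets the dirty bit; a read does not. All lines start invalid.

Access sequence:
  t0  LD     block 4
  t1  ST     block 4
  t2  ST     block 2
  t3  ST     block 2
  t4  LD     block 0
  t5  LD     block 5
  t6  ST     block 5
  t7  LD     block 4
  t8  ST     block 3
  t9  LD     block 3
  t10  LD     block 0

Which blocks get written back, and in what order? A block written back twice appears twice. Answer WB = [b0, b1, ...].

WB = [2, 3]

0: R B4 -> L1 miss  d=-]
1: W B4 -> L1 hit  d=D]
2: W B2 -> L2 miss  d=D]
3: W B2 -> L2 hit  d=D]
4: R B0 -> L0 miss  d=-]
5: R B5 -> L2 miss wb->B2  d=-]
6: W B5 -> L2 hit  d=D]
7: R B4 -> L1 hit  d=D]
8: W B3 -> L0 miss  d=D]
9: R B3 -> L0 hit  d=D]
10: R B0 -> L0 miss wb->B3  d=-]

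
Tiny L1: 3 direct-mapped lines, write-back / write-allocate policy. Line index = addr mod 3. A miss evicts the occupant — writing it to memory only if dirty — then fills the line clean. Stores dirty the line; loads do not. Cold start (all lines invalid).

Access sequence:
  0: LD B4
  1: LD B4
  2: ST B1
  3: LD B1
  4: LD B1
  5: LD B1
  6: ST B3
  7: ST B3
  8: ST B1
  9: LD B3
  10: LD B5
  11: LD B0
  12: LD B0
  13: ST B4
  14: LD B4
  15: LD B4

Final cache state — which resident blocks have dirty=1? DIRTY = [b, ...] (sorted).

DIRTY = [4]

  0 | R B4 → L1 miss [-]
  1 | R B4 → L1 hit [-]
  2 | W B1 → L1 miss [D]
  3 | R B1 → L1 hit [D]
  4 | R B1 → L1 hit [D]
  5 | R B1 → L1 hit [D]
  6 | W B3 → L0 miss [D]
  7 | W B3 → L0 hit [D]
  8 | W B1 → L1 hit [D]
  9 | R B3 → L0 hit [D]
  10 | R B5 → L2 miss [-]
  11 | R B0 → L0 miss wb→B3 [-]
  12 | R B0 → L0 hit [-]
  13 | W B4 → L1 miss wb→B1 [D]
  14 | R B4 → L1 hit [D]
  15 | R B4 → L1 hit [D]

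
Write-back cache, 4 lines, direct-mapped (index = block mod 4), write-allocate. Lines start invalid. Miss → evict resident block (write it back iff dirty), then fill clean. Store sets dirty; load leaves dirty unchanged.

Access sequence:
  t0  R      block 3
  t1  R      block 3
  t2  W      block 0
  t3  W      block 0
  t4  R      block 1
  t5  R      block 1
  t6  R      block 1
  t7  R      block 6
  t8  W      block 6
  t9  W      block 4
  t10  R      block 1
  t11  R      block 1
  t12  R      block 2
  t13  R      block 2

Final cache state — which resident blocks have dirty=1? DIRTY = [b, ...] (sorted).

0: R B3 → L3 miss [-]
1: R B3 → L3 hit [-]
2: W B0 → L0 miss [D]
3: W B0 → L0 hit [D]
4: R B1 → L1 miss [-]
5: R B1 → L1 hit [-]
6: R B1 → L1 hit [-]
7: R B6 → L2 miss [-]
8: W B6 → L2 hit [D]
9: W B4 → L0 miss wb→B0 [D]
10: R B1 → L1 hit [-]
11: R B1 → L1 hit [-]
12: R B2 → L2 miss wb→B6 [-]
13: R B2 → L2 hit [-]

DIRTY = [4]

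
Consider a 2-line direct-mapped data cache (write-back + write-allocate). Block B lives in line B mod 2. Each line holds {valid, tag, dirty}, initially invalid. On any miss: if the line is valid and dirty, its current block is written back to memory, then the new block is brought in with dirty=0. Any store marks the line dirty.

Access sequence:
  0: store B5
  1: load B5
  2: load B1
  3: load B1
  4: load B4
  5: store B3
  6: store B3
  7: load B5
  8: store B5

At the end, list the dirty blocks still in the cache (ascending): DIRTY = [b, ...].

DIRTY = [5]

0: W B5 -> L1 miss  d=D]
1: R B5 -> L1 hit  d=D]
2: R B1 -> L1 miss wb->B5  d=-]
3: R B1 -> L1 hit  d=-]
4: R B4 -> L0 miss  d=-]
5: W B3 -> L1 miss  d=D]
6: W B3 -> L1 hit  d=D]
7: R B5 -> L1 miss wb->B3  d=-]
8: W B5 -> L1 hit  d=D]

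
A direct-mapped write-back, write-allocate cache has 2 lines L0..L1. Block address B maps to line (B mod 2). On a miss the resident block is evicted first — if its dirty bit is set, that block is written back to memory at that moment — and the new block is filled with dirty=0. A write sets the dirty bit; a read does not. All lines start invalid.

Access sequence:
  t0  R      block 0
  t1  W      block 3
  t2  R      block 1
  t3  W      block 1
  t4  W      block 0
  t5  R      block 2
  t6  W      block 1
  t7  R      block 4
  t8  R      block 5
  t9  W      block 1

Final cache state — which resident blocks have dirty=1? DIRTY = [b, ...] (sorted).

DIRTY = [1]

0: R B0 → L0 miss [-]
1: W B3 → L1 miss [D]
2: R B1 → L1 miss wb→B3 [-]
3: W B1 → L1 hit [D]
4: W B0 → L0 hit [D]
5: R B2 → L0 miss wb→B0 [-]
6: W B1 → L1 hit [D]
7: R B4 → L0 miss [-]
8: R B5 → L1 miss wb→B1 [-]
9: W B1 → L1 miss [D]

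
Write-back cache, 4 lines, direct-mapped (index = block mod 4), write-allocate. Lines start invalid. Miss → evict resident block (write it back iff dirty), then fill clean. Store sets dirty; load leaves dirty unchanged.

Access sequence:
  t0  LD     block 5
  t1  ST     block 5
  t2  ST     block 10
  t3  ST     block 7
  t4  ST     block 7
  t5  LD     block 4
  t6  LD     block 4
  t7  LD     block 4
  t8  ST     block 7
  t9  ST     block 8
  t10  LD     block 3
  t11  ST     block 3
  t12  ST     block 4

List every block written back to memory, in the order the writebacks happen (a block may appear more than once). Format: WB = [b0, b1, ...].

0: R B5 → L1 miss [-]
1: W B5 → L1 hit [D]
2: W B10 → L2 miss [D]
3: W B7 → L3 miss [D]
4: W B7 → L3 hit [D]
5: R B4 → L0 miss [-]
6: R B4 → L0 hit [-]
7: R B4 → L0 hit [-]
8: W B7 → L3 hit [D]
9: W B8 → L0 miss [D]
10: R B3 → L3 miss wb→B7 [-]
11: W B3 → L3 hit [D]
12: W B4 → L0 miss wb→B8 [D]

WB = [7, 8]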